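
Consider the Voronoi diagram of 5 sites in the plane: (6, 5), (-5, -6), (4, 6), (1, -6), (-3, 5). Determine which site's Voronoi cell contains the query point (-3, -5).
Nearest site = (-5, -6)

The Voronoi cell of site s contains exactly those query points closer to s than to any other site. Compute squared distances from q = (-3, -5) to each site:
  (-5 − -3)² + (-6 − -5)² = 5
  (1 − -3)² + (-6 − -5)² = 17
  (-3 − -3)² + (5 − -5)² = 100
  (4 − -3)² + (6 − -5)² = 170
  (6 − -3)² + (5 − -5)² = 181
Minimum is attained by (-5, -6), so q lies in its Voronoi cell.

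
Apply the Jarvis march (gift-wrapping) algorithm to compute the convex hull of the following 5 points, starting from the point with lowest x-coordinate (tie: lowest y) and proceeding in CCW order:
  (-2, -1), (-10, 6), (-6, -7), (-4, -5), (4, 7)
Hull (CCW) = [(-10, 6), (-6, -7), (-4, -5), (4, 7)]

Jarvis march: at each step, from the current hull vertex p, select the next vertex q as the point such that every other point lies strictly to the left of (or on) the directed line p → q. (Equivalently: for every other point r, the cross product (q − p) × (r − p) ≥ 0.)
Starting point (lowest x, tie lowest y): (-10, 6). Wrap until returning to start. Resulting hull: (-10, 6), (-6, -7), (-4, -5), (4, 7).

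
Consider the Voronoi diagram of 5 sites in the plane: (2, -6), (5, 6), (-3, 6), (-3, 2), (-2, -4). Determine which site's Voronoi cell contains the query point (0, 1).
Nearest site = (-3, 2)

The Voronoi cell of site s contains exactly those query points closer to s than to any other site. Compute squared distances from q = (0, 1) to each site:
  (-3 − 0)² + (2 − 1)² = 10
  (-2 − 0)² + (-4 − 1)² = 29
  (-3 − 0)² + (6 − 1)² = 34
  (5 − 0)² + (6 − 1)² = 50
  (2 − 0)² + (-6 − 1)² = 53
Minimum is attained by (-3, 2), so q lies in its Voronoi cell.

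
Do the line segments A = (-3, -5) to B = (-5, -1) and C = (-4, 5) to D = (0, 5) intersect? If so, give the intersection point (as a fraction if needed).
No (intersection of containing lines falls outside at least one segment)

Parametrize and solve: t = 5/2, s = -1. At least one of these is outside [0, 1], so the segments do not intersect.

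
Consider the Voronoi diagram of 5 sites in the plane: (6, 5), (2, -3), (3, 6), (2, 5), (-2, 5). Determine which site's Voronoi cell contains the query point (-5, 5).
Nearest site = (-2, 5)

The Voronoi cell of site s contains exactly those query points closer to s than to any other site. Compute squared distances from q = (-5, 5) to each site:
  (-2 − -5)² + (5 − 5)² = 9
  (2 − -5)² + (5 − 5)² = 49
  (3 − -5)² + (6 − 5)² = 65
  (2 − -5)² + (-3 − 5)² = 113
  (6 − -5)² + (5 − 5)² = 121
Minimum is attained by (-2, 5), so q lies in its Voronoi cell.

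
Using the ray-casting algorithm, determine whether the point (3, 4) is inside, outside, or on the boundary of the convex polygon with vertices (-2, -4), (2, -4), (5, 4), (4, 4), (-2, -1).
The point (3, 4) lies strictly outside the polygon

Cast a horizontal ray to the right from the query point and count how many polygon edges it crosses (each edge strictly once or zero times, handled with the usual half-open convention). 
Parity of crossings → even ⇒ outside.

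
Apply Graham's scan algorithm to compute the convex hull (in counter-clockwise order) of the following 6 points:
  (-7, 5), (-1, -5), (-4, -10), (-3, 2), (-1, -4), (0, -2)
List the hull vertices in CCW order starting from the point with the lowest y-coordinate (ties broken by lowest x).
Hull (CCW) = [(-4, -10), (-1, -5), (0, -2), (-3, 2), (-7, 5)]

Graham scan procedure:
  1. Find the pivot p₀ = point with lowest y (tie → lowest x): (-4, -10).
  2. Sort the remaining points by polar angle around p₀.
  3. Walk through sorted points, maintaining a stack; pop the top while the last three entries make a non-left turn (cross product ≤ 0).
  4. Final stack is the convex hull in CCW order: (-4, -10), (-1, -5), (0, -2), (-3, 2), (-7, 5).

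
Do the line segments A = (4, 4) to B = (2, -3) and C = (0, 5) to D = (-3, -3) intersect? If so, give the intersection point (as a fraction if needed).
No (intersection of containing lines falls outside at least one segment)

Parametrize and solve: t = -7, s = -6. At least one of these is outside [0, 1], so the segments do not intersect.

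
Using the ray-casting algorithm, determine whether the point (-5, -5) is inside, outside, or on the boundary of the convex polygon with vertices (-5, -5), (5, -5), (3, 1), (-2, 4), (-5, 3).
The point (-5, -5) lies on the polygon boundary

Boundary check: the query satisfies the collinearity and bounding-box conditions for some polygon edge, so it lies exactly on the boundary.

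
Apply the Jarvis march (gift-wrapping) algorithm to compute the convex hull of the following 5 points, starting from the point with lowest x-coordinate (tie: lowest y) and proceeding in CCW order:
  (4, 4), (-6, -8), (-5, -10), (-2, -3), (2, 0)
Hull (CCW) = [(-6, -8), (-5, -10), (2, 0), (4, 4), (-2, -3)]

Jarvis march: at each step, from the current hull vertex p, select the next vertex q as the point such that every other point lies strictly to the left of (or on) the directed line p → q. (Equivalently: for every other point r, the cross product (q − p) × (r − p) ≥ 0.)
Starting point (lowest x, tie lowest y): (-6, -8). Wrap until returning to start. Resulting hull: (-6, -8), (-5, -10), (2, 0), (4, 4), (-2, -3).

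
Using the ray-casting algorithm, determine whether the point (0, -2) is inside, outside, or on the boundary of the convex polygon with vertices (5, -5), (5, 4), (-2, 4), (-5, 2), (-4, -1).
The point (0, -2) lies strictly inside the polygon

Cast a horizontal ray to the right from the query point and count how many polygon edges it crosses (each edge strictly once or zero times, handled with the usual half-open convention). 
Parity of crossings → odd ⇒ inside.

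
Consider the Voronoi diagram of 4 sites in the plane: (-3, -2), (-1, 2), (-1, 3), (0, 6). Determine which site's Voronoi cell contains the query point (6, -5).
Nearest site = (-3, -2)

The Voronoi cell of site s contains exactly those query points closer to s than to any other site. Compute squared distances from q = (6, -5) to each site:
  (-3 − 6)² + (-2 − -5)² = 90
  (-1 − 6)² + (2 − -5)² = 98
  (-1 − 6)² + (3 − -5)² = 113
  (0 − 6)² + (6 − -5)² = 157
Minimum is attained by (-3, -2), so q lies in its Voronoi cell.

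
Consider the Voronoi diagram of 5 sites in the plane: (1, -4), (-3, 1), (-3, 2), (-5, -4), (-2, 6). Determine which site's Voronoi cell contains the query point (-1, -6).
Nearest site = (1, -4)

The Voronoi cell of site s contains exactly those query points closer to s than to any other site. Compute squared distances from q = (-1, -6) to each site:
  (1 − -1)² + (-4 − -6)² = 8
  (-5 − -1)² + (-4 − -6)² = 20
  (-3 − -1)² + (1 − -6)² = 53
  (-3 − -1)² + (2 − -6)² = 68
  (-2 − -1)² + (6 − -6)² = 145
Minimum is attained by (1, -4), so q lies in its Voronoi cell.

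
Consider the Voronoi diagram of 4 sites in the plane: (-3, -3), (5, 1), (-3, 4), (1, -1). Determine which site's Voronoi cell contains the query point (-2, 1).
Nearest site = (-3, 4)

The Voronoi cell of site s contains exactly those query points closer to s than to any other site. Compute squared distances from q = (-2, 1) to each site:
  (-3 − -2)² + (4 − 1)² = 10
  (1 − -2)² + (-1 − 1)² = 13
  (-3 − -2)² + (-3 − 1)² = 17
  (5 − -2)² + (1 − 1)² = 49
Minimum is attained by (-3, 4), so q lies in its Voronoi cell.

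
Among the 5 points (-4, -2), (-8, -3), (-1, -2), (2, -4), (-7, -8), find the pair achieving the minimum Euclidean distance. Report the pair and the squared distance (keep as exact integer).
Pair = ((-4, -2), (-1, -2)); squared distance = 9

Compute all C(5, 2) = 10 pairwise squared distances (x_i − x_j)² + (y_i − y_j)². The minimum is 9, attained by the pair ((-4, -2), (-1, -2)).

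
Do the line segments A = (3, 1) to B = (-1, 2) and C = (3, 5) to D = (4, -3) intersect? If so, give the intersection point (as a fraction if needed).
No (intersection of containing lines falls outside at least one segment)

Parametrize and solve: t = -4/31, s = 16/31. At least one of these is outside [0, 1], so the segments do not intersect.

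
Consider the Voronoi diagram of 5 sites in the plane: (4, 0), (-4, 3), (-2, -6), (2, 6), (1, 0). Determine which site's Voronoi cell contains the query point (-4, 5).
Nearest site = (-4, 3)

The Voronoi cell of site s contains exactly those query points closer to s than to any other site. Compute squared distances from q = (-4, 5) to each site:
  (-4 − -4)² + (3 − 5)² = 4
  (2 − -4)² + (6 − 5)² = 37
  (1 − -4)² + (0 − 5)² = 50
  (4 − -4)² + (0 − 5)² = 89
  (-2 − -4)² + (-6 − 5)² = 125
Minimum is attained by (-4, 3), so q lies in its Voronoi cell.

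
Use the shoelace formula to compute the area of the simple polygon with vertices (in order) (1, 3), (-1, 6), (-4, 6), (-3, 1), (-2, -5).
Area = 57/2

Shoelace formula: Area = (1/2) |Σ_i (x_i · y_{i+1} − x_{i+1} · y_i)| (indices mod n). Compute each cross term:
  (1)(6) − (-1)(3) = 9
  (-1)(6) − (-4)(6) = 18
  (-4)(1) − (-3)(6) = 14
  (-3)(-5) − (-2)(1) = 17
  (-2)(3) − (1)(-5) = -1
Sum = 57, so (signed) Area = 57/2 = 57/2, |Area| = 57/2.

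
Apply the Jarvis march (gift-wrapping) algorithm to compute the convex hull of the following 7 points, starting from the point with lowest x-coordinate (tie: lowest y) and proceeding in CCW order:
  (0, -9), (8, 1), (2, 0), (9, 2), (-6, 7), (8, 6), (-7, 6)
Hull (CCW) = [(-7, 6), (0, -9), (9, 2), (8, 6), (-6, 7)]

Jarvis march: at each step, from the current hull vertex p, select the next vertex q as the point such that every other point lies strictly to the left of (or on) the directed line p → q. (Equivalently: for every other point r, the cross product (q − p) × (r − p) ≥ 0.)
Starting point (lowest x, tie lowest y): (-7, 6). Wrap until returning to start. Resulting hull: (-7, 6), (0, -9), (9, 2), (8, 6), (-6, 7).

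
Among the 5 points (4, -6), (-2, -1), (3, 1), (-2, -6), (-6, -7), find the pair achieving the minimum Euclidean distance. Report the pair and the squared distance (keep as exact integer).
Pair = ((-2, -6), (-6, -7)); squared distance = 17

Compute all C(5, 2) = 10 pairwise squared distances (x_i − x_j)² + (y_i − y_j)². The minimum is 17, attained by the pair ((-2, -6), (-6, -7)).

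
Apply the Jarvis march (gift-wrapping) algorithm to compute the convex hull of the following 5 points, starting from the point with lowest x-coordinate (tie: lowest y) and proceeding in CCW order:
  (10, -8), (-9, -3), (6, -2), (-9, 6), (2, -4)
Hull (CCW) = [(-9, -3), (10, -8), (6, -2), (-9, 6)]

Jarvis march: at each step, from the current hull vertex p, select the next vertex q as the point such that every other point lies strictly to the left of (or on) the directed line p → q. (Equivalently: for every other point r, the cross product (q − p) × (r − p) ≥ 0.)
Starting point (lowest x, tie lowest y): (-9, -3). Wrap until returning to start. Resulting hull: (-9, -3), (10, -8), (6, -2), (-9, 6).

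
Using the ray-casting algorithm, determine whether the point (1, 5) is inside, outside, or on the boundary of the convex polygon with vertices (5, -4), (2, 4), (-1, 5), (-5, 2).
The point (1, 5) lies strictly outside the polygon

Cast a horizontal ray to the right from the query point and count how many polygon edges it crosses (each edge strictly once or zero times, handled with the usual half-open convention). 
Parity of crossings → even ⇒ outside.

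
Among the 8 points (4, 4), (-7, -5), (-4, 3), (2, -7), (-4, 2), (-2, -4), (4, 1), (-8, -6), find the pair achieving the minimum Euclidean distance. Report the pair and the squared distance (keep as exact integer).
Pair = ((-4, 3), (-4, 2)); squared distance = 1

Compute all C(8, 2) = 28 pairwise squared distances (x_i − x_j)² + (y_i − y_j)². The minimum is 1, attained by the pair ((-4, 3), (-4, 2)).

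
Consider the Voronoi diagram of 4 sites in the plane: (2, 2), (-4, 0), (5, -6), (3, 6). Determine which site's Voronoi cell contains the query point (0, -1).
Nearest site = (2, 2)

The Voronoi cell of site s contains exactly those query points closer to s than to any other site. Compute squared distances from q = (0, -1) to each site:
  (2 − 0)² + (2 − -1)² = 13
  (-4 − 0)² + (0 − -1)² = 17
  (5 − 0)² + (-6 − -1)² = 50
  (3 − 0)² + (6 − -1)² = 58
Minimum is attained by (2, 2), so q lies in its Voronoi cell.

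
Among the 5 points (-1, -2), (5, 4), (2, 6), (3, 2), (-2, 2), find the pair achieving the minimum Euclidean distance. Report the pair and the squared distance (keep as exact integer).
Pair = ((5, 4), (3, 2)); squared distance = 8

Compute all C(5, 2) = 10 pairwise squared distances (x_i − x_j)² + (y_i − y_j)². The minimum is 8, attained by the pair ((5, 4), (3, 2)).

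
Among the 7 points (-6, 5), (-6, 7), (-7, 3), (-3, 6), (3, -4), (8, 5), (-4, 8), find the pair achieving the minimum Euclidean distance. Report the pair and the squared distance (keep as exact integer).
Pair = ((-6, 5), (-6, 7)); squared distance = 4

Compute all C(7, 2) = 21 pairwise squared distances (x_i − x_j)² + (y_i − y_j)². The minimum is 4, attained by the pair ((-6, 5), (-6, 7)).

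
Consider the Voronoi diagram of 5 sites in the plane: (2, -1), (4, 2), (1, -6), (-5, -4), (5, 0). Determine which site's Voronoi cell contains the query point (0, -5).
Nearest site = (1, -6)

The Voronoi cell of site s contains exactly those query points closer to s than to any other site. Compute squared distances from q = (0, -5) to each site:
  (1 − 0)² + (-6 − -5)² = 2
  (2 − 0)² + (-1 − -5)² = 20
  (-5 − 0)² + (-4 − -5)² = 26
  (5 − 0)² + (0 − -5)² = 50
  (4 − 0)² + (2 − -5)² = 65
Minimum is attained by (1, -6), so q lies in its Voronoi cell.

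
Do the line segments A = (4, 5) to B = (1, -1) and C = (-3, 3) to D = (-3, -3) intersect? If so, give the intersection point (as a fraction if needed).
No (intersection of containing lines falls outside at least one segment)

Parametrize and solve: t = 7/3, s = 2. At least one of these is outside [0, 1], so the segments do not intersect.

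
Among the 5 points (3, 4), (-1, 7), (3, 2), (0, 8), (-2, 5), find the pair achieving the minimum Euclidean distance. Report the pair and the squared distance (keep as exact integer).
Pair = ((-1, 7), (0, 8)); squared distance = 2

Compute all C(5, 2) = 10 pairwise squared distances (x_i − x_j)² + (y_i − y_j)². The minimum is 2, attained by the pair ((-1, 7), (0, 8)).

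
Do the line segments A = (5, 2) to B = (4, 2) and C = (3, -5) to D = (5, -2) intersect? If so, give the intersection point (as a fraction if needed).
No (intersection of containing lines falls outside at least one segment)

Parametrize and solve: t = -8/3, s = 7/3. At least one of these is outside [0, 1], so the segments do not intersect.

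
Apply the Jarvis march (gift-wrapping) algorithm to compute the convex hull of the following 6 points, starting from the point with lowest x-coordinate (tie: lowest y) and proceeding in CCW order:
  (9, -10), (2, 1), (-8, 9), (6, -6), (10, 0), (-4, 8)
Hull (CCW) = [(-8, 9), (9, -10), (10, 0), (-4, 8)]

Jarvis march: at each step, from the current hull vertex p, select the next vertex q as the point such that every other point lies strictly to the left of (or on) the directed line p → q. (Equivalently: for every other point r, the cross product (q − p) × (r − p) ≥ 0.)
Starting point (lowest x, tie lowest y): (-8, 9). Wrap until returning to start. Resulting hull: (-8, 9), (9, -10), (10, 0), (-4, 8).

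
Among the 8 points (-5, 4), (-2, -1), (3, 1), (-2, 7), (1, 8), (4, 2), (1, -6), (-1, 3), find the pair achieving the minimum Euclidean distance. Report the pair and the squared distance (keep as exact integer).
Pair = ((3, 1), (4, 2)); squared distance = 2

Compute all C(8, 2) = 28 pairwise squared distances (x_i − x_j)² + (y_i − y_j)². The minimum is 2, attained by the pair ((3, 1), (4, 2)).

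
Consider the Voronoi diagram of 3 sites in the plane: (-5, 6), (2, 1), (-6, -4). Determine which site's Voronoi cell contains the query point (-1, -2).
Nearest site = (2, 1)

The Voronoi cell of site s contains exactly those query points closer to s than to any other site. Compute squared distances from q = (-1, -2) to each site:
  (2 − -1)² + (1 − -2)² = 18
  (-6 − -1)² + (-4 − -2)² = 29
  (-5 − -1)² + (6 − -2)² = 80
Minimum is attained by (2, 1), so q lies in its Voronoi cell.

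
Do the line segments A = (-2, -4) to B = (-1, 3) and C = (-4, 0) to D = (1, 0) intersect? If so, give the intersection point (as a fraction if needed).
Yes; intersection at (-10/7, 0) (t = 4/7 on AB, s = 18/35 on CD)

Parametrize AB as A + t(B − A) = (-2 + 1 t, -4 + 7 t) and CD as C + s(D − C) = (-4 + 5 s, 0 + 0 s). Solve the linear system for (t, s). Determinant = 35 ≠ 0, so a unique intersection of the containing lines exists. Solution: t = 4/7, s = 18/35 — both in [0, 1], so the segments cross. Intersection point: (-10/7, 0).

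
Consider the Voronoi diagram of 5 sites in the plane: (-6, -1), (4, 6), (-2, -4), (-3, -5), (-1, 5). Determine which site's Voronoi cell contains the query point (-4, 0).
Nearest site = (-6, -1)

The Voronoi cell of site s contains exactly those query points closer to s than to any other site. Compute squared distances from q = (-4, 0) to each site:
  (-6 − -4)² + (-1 − 0)² = 5
  (-2 − -4)² + (-4 − 0)² = 20
  (-3 − -4)² + (-5 − 0)² = 26
  (-1 − -4)² + (5 − 0)² = 34
  (4 − -4)² + (6 − 0)² = 100
Minimum is attained by (-6, -1), so q lies in its Voronoi cell.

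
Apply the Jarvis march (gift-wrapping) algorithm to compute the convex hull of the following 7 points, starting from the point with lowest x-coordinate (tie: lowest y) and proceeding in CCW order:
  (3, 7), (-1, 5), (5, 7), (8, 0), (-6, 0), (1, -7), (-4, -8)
Hull (CCW) = [(-6, 0), (-4, -8), (1, -7), (8, 0), (5, 7), (3, 7), (-1, 5)]

Jarvis march: at each step, from the current hull vertex p, select the next vertex q as the point such that every other point lies strictly to the left of (or on) the directed line p → q. (Equivalently: for every other point r, the cross product (q − p) × (r − p) ≥ 0.)
Starting point (lowest x, tie lowest y): (-6, 0). Wrap until returning to start. Resulting hull: (-6, 0), (-4, -8), (1, -7), (8, 0), (5, 7), (3, 7), (-1, 5).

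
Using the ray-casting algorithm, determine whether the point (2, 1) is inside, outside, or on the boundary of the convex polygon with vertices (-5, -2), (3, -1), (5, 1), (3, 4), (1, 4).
The point (2, 1) lies strictly inside the polygon

Cast a horizontal ray to the right from the query point and count how many polygon edges it crosses (each edge strictly once or zero times, handled with the usual half-open convention). 
Parity of crossings → odd ⇒ inside.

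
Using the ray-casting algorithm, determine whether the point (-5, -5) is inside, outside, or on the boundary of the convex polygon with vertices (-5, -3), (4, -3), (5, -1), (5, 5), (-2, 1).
The point (-5, -5) lies strictly outside the polygon

Cast a horizontal ray to the right from the query point and count how many polygon edges it crosses (each edge strictly once or zero times, handled with the usual half-open convention). 
Parity of crossings → even ⇒ outside.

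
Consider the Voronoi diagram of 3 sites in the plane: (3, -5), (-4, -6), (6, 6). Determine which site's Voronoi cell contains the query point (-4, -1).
Nearest site = (-4, -6)

The Voronoi cell of site s contains exactly those query points closer to s than to any other site. Compute squared distances from q = (-4, -1) to each site:
  (-4 − -4)² + (-6 − -1)² = 25
  (3 − -4)² + (-5 − -1)² = 65
  (6 − -4)² + (6 − -1)² = 149
Minimum is attained by (-4, -6), so q lies in its Voronoi cell.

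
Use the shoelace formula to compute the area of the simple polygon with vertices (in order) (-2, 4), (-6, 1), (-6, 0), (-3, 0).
Area = 8

Shoelace formula: Area = (1/2) |Σ_i (x_i · y_{i+1} − x_{i+1} · y_i)| (indices mod n). Compute each cross term:
  (-2)(1) − (-6)(4) = 22
  (-6)(0) − (-6)(1) = 6
  (-6)(0) − (-3)(0) = 0
  (-3)(4) − (-2)(0) = -12
Sum = 16, so (signed) Area = 16/2 = 8, |Area| = 8.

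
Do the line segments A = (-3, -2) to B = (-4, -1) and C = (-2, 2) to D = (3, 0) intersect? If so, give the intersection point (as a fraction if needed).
No (intersection of containing lines falls outside at least one segment)

Parametrize and solve: t = 22/3, s = -5/3. At least one of these is outside [0, 1], so the segments do not intersect.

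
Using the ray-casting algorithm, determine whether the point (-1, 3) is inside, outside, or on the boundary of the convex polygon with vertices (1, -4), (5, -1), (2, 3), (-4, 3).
The point (-1, 3) lies on the polygon boundary

Boundary check: the query satisfies the collinearity and bounding-box conditions for some polygon edge, so it lies exactly on the boundary.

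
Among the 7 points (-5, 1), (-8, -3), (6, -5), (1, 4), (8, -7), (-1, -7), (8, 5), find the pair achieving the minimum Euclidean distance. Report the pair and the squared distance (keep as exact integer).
Pair = ((6, -5), (8, -7)); squared distance = 8

Compute all C(7, 2) = 21 pairwise squared distances (x_i − x_j)² + (y_i − y_j)². The minimum is 8, attained by the pair ((6, -5), (8, -7)).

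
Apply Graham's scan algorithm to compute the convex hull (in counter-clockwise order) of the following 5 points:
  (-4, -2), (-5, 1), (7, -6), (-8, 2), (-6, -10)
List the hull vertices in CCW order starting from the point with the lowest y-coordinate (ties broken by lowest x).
Hull (CCW) = [(-6, -10), (7, -6), (-5, 1), (-8, 2)]

Graham scan procedure:
  1. Find the pivot p₀ = point with lowest y (tie → lowest x): (-6, -10).
  2. Sort the remaining points by polar angle around p₀.
  3. Walk through sorted points, maintaining a stack; pop the top while the last three entries make a non-left turn (cross product ≤ 0).
  4. Final stack is the convex hull in CCW order: (-6, -10), (7, -6), (-5, 1), (-8, 2).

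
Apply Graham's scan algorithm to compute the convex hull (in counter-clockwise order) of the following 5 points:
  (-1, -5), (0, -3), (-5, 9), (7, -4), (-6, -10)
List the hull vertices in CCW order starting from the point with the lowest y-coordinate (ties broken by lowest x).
Hull (CCW) = [(-6, -10), (7, -4), (-5, 9)]

Graham scan procedure:
  1. Find the pivot p₀ = point with lowest y (tie → lowest x): (-6, -10).
  2. Sort the remaining points by polar angle around p₀.
  3. Walk through sorted points, maintaining a stack; pop the top while the last three entries make a non-left turn (cross product ≤ 0).
  4. Final stack is the convex hull in CCW order: (-6, -10), (7, -4), (-5, 9).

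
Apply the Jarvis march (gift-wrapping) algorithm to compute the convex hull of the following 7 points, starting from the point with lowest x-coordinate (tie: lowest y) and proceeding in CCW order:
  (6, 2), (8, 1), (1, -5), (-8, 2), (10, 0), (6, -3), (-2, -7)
Hull (CCW) = [(-8, 2), (-2, -7), (6, -3), (10, 0), (6, 2)]

Jarvis march: at each step, from the current hull vertex p, select the next vertex q as the point such that every other point lies strictly to the left of (or on) the directed line p → q. (Equivalently: for every other point r, the cross product (q − p) × (r − p) ≥ 0.)
Starting point (lowest x, tie lowest y): (-8, 2). Wrap until returning to start. Resulting hull: (-8, 2), (-2, -7), (6, -3), (10, 0), (6, 2).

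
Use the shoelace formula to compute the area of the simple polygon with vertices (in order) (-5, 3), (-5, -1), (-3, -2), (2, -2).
Area = 33/2

Shoelace formula: Area = (1/2) |Σ_i (x_i · y_{i+1} − x_{i+1} · y_i)| (indices mod n). Compute each cross term:
  (-5)(-1) − (-5)(3) = 20
  (-5)(-2) − (-3)(-1) = 7
  (-3)(-2) − (2)(-2) = 10
  (2)(3) − (-5)(-2) = -4
Sum = 33, so (signed) Area = 33/2 = 33/2, |Area| = 33/2.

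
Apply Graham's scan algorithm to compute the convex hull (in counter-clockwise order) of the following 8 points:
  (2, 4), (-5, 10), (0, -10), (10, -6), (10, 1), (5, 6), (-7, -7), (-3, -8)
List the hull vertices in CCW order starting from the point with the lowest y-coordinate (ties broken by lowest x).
Hull (CCW) = [(0, -10), (10, -6), (10, 1), (5, 6), (-5, 10), (-7, -7)]

Graham scan procedure:
  1. Find the pivot p₀ = point with lowest y (tie → lowest x): (0, -10).
  2. Sort the remaining points by polar angle around p₀.
  3. Walk through sorted points, maintaining a stack; pop the top while the last three entries make a non-left turn (cross product ≤ 0).
  4. Final stack is the convex hull in CCW order: (0, -10), (10, -6), (10, 1), (5, 6), (-5, 10), (-7, -7).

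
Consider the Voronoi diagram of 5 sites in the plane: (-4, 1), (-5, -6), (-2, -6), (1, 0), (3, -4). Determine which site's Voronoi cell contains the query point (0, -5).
Nearest site = (-2, -6)

The Voronoi cell of site s contains exactly those query points closer to s than to any other site. Compute squared distances from q = (0, -5) to each site:
  (-2 − 0)² + (-6 − -5)² = 5
  (3 − 0)² + (-4 − -5)² = 10
  (-5 − 0)² + (-6 − -5)² = 26
  (1 − 0)² + (0 − -5)² = 26
  (-4 − 0)² + (1 − -5)² = 52
Minimum is attained by (-2, -6), so q lies in its Voronoi cell.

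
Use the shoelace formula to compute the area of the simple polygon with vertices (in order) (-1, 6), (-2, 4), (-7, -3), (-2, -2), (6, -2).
Area = 50

Shoelace formula: Area = (1/2) |Σ_i (x_i · y_{i+1} − x_{i+1} · y_i)| (indices mod n). Compute each cross term:
  (-1)(4) − (-2)(6) = 8
  (-2)(-3) − (-7)(4) = 34
  (-7)(-2) − (-2)(-3) = 8
  (-2)(-2) − (6)(-2) = 16
  (6)(6) − (-1)(-2) = 34
Sum = 100, so (signed) Area = 100/2 = 50, |Area| = 50.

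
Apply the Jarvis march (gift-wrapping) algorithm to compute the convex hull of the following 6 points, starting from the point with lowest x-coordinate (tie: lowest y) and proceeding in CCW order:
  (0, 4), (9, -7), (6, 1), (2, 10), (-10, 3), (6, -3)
Hull (CCW) = [(-10, 3), (9, -7), (6, 1), (2, 10)]

Jarvis march: at each step, from the current hull vertex p, select the next vertex q as the point such that every other point lies strictly to the left of (or on) the directed line p → q. (Equivalently: for every other point r, the cross product (q − p) × (r − p) ≥ 0.)
Starting point (lowest x, tie lowest y): (-10, 3). Wrap until returning to start. Resulting hull: (-10, 3), (9, -7), (6, 1), (2, 10).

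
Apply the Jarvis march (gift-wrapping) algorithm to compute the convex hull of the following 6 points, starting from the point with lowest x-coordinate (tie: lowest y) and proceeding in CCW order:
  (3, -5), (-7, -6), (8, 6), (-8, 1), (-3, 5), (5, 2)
Hull (CCW) = [(-8, 1), (-7, -6), (3, -5), (8, 6), (-3, 5)]

Jarvis march: at each step, from the current hull vertex p, select the next vertex q as the point such that every other point lies strictly to the left of (or on) the directed line p → q. (Equivalently: for every other point r, the cross product (q − p) × (r − p) ≥ 0.)
Starting point (lowest x, tie lowest y): (-8, 1). Wrap until returning to start. Resulting hull: (-8, 1), (-7, -6), (3, -5), (8, 6), (-3, 5).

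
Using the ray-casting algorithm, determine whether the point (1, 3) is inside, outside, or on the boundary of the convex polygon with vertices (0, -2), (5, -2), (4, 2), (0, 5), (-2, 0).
The point (1, 3) lies strictly inside the polygon

Cast a horizontal ray to the right from the query point and count how many polygon edges it crosses (each edge strictly once or zero times, handled with the usual half-open convention). 
Parity of crossings → odd ⇒ inside.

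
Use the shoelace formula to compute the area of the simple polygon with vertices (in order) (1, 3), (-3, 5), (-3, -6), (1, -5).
Area = 38

Shoelace formula: Area = (1/2) |Σ_i (x_i · y_{i+1} − x_{i+1} · y_i)| (indices mod n). Compute each cross term:
  (1)(5) − (-3)(3) = 14
  (-3)(-6) − (-3)(5) = 33
  (-3)(-5) − (1)(-6) = 21
  (1)(3) − (1)(-5) = 8
Sum = 76, so (signed) Area = 76/2 = 38, |Area| = 38.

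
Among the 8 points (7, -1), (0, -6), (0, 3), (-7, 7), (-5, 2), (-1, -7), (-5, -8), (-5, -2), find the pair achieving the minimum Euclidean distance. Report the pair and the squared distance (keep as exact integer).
Pair = ((0, -6), (-1, -7)); squared distance = 2

Compute all C(8, 2) = 28 pairwise squared distances (x_i − x_j)² + (y_i − y_j)². The minimum is 2, attained by the pair ((0, -6), (-1, -7)).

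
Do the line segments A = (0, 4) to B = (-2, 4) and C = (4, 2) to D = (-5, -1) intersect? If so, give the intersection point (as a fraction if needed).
No (intersection of containing lines falls outside at least one segment)

Parametrize and solve: t = -5, s = -2/3. At least one of these is outside [0, 1], so the segments do not intersect.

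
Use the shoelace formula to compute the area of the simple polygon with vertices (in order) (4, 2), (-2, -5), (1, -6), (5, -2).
Area = 47/2

Shoelace formula: Area = (1/2) |Σ_i (x_i · y_{i+1} − x_{i+1} · y_i)| (indices mod n). Compute each cross term:
  (4)(-5) − (-2)(2) = -16
  (-2)(-6) − (1)(-5) = 17
  (1)(-2) − (5)(-6) = 28
  (5)(2) − (4)(-2) = 18
Sum = 47, so (signed) Area = 47/2 = 47/2, |Area| = 47/2.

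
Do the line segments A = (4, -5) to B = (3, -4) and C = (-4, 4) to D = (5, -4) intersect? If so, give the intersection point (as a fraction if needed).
No (intersection of containing lines falls outside at least one segment)

Parametrize and solve: t = 17, s = -1. At least one of these is outside [0, 1], so the segments do not intersect.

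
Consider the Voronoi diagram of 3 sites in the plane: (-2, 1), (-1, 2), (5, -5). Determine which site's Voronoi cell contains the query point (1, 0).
Nearest site = (-1, 2)

The Voronoi cell of site s contains exactly those query points closer to s than to any other site. Compute squared distances from q = (1, 0) to each site:
  (-1 − 1)² + (2 − 0)² = 8
  (-2 − 1)² + (1 − 0)² = 10
  (5 − 1)² + (-5 − 0)² = 41
Minimum is attained by (-1, 2), so q lies in its Voronoi cell.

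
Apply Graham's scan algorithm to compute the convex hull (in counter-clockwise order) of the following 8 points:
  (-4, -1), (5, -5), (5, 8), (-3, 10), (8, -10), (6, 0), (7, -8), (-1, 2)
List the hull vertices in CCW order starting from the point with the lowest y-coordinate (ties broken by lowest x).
Hull (CCW) = [(8, -10), (5, 8), (-3, 10), (-4, -1)]

Graham scan procedure:
  1. Find the pivot p₀ = point with lowest y (tie → lowest x): (8, -10).
  2. Sort the remaining points by polar angle around p₀.
  3. Walk through sorted points, maintaining a stack; pop the top while the last three entries make a non-left turn (cross product ≤ 0).
  4. Final stack is the convex hull in CCW order: (8, -10), (5, 8), (-3, 10), (-4, -1).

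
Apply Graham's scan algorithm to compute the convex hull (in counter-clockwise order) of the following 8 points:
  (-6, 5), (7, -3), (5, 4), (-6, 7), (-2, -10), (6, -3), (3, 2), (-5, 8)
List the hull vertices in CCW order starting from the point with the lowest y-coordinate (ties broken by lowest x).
Hull (CCW) = [(-2, -10), (7, -3), (5, 4), (-5, 8), (-6, 7), (-6, 5)]

Graham scan procedure:
  1. Find the pivot p₀ = point with lowest y (tie → lowest x): (-2, -10).
  2. Sort the remaining points by polar angle around p₀.
  3. Walk through sorted points, maintaining a stack; pop the top while the last three entries make a non-left turn (cross product ≤ 0).
  4. Final stack is the convex hull in CCW order: (-2, -10), (7, -3), (5, 4), (-5, 8), (-6, 7), (-6, 5).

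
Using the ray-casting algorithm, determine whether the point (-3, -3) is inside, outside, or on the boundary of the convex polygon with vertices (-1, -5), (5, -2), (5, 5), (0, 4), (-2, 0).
The point (-3, -3) lies strictly outside the polygon

Cast a horizontal ray to the right from the query point and count how many polygon edges it crosses (each edge strictly once or zero times, handled with the usual half-open convention). 
Parity of crossings → even ⇒ outside.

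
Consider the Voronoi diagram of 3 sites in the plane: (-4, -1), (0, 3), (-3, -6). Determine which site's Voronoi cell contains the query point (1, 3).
Nearest site = (0, 3)

The Voronoi cell of site s contains exactly those query points closer to s than to any other site. Compute squared distances from q = (1, 3) to each site:
  (0 − 1)² + (3 − 3)² = 1
  (-4 − 1)² + (-1 − 3)² = 41
  (-3 − 1)² + (-6 − 3)² = 97
Minimum is attained by (0, 3), so q lies in its Voronoi cell.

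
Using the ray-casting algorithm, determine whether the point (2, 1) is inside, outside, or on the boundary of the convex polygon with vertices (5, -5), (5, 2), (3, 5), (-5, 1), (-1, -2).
The point (2, 1) lies strictly inside the polygon

Cast a horizontal ray to the right from the query point and count how many polygon edges it crosses (each edge strictly once or zero times, handled with the usual half-open convention). 
Parity of crossings → odd ⇒ inside.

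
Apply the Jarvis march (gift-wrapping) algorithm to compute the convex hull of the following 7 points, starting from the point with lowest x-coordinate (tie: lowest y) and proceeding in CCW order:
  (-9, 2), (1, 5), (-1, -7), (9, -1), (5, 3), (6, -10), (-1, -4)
Hull (CCW) = [(-9, 2), (-1, -7), (6, -10), (9, -1), (5, 3), (1, 5)]

Jarvis march: at each step, from the current hull vertex p, select the next vertex q as the point such that every other point lies strictly to the left of (or on) the directed line p → q. (Equivalently: for every other point r, the cross product (q − p) × (r − p) ≥ 0.)
Starting point (lowest x, tie lowest y): (-9, 2). Wrap until returning to start. Resulting hull: (-9, 2), (-1, -7), (6, -10), (9, -1), (5, 3), (1, 5).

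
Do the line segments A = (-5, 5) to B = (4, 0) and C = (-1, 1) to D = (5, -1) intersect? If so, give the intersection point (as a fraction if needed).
No (intersection of containing lines falls outside at least one segment)

Parametrize and solve: t = 4/3, s = 4/3. At least one of these is outside [0, 1], so the segments do not intersect.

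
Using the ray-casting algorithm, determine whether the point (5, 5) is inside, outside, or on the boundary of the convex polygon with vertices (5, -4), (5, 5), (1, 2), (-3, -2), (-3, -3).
The point (5, 5) lies on the polygon boundary

Boundary check: the query satisfies the collinearity and bounding-box conditions for some polygon edge, so it lies exactly on the boundary.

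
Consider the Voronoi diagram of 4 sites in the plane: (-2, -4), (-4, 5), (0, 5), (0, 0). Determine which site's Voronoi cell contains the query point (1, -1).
Nearest site = (0, 0)

The Voronoi cell of site s contains exactly those query points closer to s than to any other site. Compute squared distances from q = (1, -1) to each site:
  (0 − 1)² + (0 − -1)² = 2
  (-2 − 1)² + (-4 − -1)² = 18
  (0 − 1)² + (5 − -1)² = 37
  (-4 − 1)² + (5 − -1)² = 61
Minimum is attained by (0, 0), so q lies in its Voronoi cell.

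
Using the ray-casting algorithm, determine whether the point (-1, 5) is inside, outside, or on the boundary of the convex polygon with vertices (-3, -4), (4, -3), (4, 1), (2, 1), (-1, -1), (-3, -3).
The point (-1, 5) lies strictly outside the polygon

Cast a horizontal ray to the right from the query point and count how many polygon edges it crosses (each edge strictly once or zero times, handled with the usual half-open convention). 
Parity of crossings → even ⇒ outside.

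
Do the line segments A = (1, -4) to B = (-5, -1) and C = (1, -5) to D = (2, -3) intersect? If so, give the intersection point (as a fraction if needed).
No (intersection of containing lines falls outside at least one segment)

Parametrize and solve: t = -1/15, s = 2/5. At least one of these is outside [0, 1], so the segments do not intersect.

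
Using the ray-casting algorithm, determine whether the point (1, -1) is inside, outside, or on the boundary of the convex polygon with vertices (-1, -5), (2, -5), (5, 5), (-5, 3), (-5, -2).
The point (1, -1) lies strictly inside the polygon

Cast a horizontal ray to the right from the query point and count how many polygon edges it crosses (each edge strictly once or zero times, handled with the usual half-open convention). 
Parity of crossings → odd ⇒ inside.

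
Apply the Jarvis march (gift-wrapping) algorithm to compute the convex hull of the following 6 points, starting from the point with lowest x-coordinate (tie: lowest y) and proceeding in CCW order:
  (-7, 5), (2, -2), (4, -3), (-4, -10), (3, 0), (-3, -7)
Hull (CCW) = [(-7, 5), (-4, -10), (4, -3), (3, 0)]

Jarvis march: at each step, from the current hull vertex p, select the next vertex q as the point such that every other point lies strictly to the left of (or on) the directed line p → q. (Equivalently: for every other point r, the cross product (q − p) × (r − p) ≥ 0.)
Starting point (lowest x, tie lowest y): (-7, 5). Wrap until returning to start. Resulting hull: (-7, 5), (-4, -10), (4, -3), (3, 0).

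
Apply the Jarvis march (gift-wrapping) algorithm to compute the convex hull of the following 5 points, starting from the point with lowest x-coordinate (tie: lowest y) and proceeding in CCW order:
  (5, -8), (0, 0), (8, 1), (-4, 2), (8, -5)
Hull (CCW) = [(-4, 2), (5, -8), (8, -5), (8, 1)]

Jarvis march: at each step, from the current hull vertex p, select the next vertex q as the point such that every other point lies strictly to the left of (or on) the directed line p → q. (Equivalently: for every other point r, the cross product (q − p) × (r − p) ≥ 0.)
Starting point (lowest x, tie lowest y): (-4, 2). Wrap until returning to start. Resulting hull: (-4, 2), (5, -8), (8, -5), (8, 1).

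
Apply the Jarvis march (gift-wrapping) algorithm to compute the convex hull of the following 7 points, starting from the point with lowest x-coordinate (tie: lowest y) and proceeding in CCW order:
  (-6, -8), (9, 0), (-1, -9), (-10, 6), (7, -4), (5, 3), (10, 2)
Hull (CCW) = [(-10, 6), (-6, -8), (-1, -9), (7, -4), (10, 2)]

Jarvis march: at each step, from the current hull vertex p, select the next vertex q as the point such that every other point lies strictly to the left of (or on) the directed line p → q. (Equivalently: for every other point r, the cross product (q − p) × (r − p) ≥ 0.)
Starting point (lowest x, tie lowest y): (-10, 6). Wrap until returning to start. Resulting hull: (-10, 6), (-6, -8), (-1, -9), (7, -4), (10, 2).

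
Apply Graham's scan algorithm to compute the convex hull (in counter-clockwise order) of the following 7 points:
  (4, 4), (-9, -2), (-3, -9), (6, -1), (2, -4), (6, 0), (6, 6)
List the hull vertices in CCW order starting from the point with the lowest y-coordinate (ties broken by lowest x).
Hull (CCW) = [(-3, -9), (6, -1), (6, 6), (-9, -2)]

Graham scan procedure:
  1. Find the pivot p₀ = point with lowest y (tie → lowest x): (-3, -9).
  2. Sort the remaining points by polar angle around p₀.
  3. Walk through sorted points, maintaining a stack; pop the top while the last three entries make a non-left turn (cross product ≤ 0).
  4. Final stack is the convex hull in CCW order: (-3, -9), (6, -1), (6, 6), (-9, -2).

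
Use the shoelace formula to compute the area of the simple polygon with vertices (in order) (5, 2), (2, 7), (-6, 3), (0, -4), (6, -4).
Area = 159/2

Shoelace formula: Area = (1/2) |Σ_i (x_i · y_{i+1} − x_{i+1} · y_i)| (indices mod n). Compute each cross term:
  (5)(7) − (2)(2) = 31
  (2)(3) − (-6)(7) = 48
  (-6)(-4) − (0)(3) = 24
  (0)(-4) − (6)(-4) = 24
  (6)(2) − (5)(-4) = 32
Sum = 159, so (signed) Area = 159/2 = 159/2, |Area| = 159/2.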